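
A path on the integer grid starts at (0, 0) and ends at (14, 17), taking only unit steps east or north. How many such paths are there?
Number of paths = 265182525

A monotone lattice path from (0, 0) to (14, 17) consists of 14 east steps and 17 north steps in some order, so it is determined by which 14 of the 31 steps are east. The count is C(31, 14) = 265182525.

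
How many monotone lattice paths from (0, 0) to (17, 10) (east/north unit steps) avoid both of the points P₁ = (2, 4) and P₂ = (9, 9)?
Number of paths = 7291665

Inclusion–exclusion. Total paths: C(27, 17) = 8436285. Through P₁: C(6, 2)·C(21, 15) = 813960. Through P₂: C(18, 9)·C(9, 8) = 437580. Since P₁ is strictly southwest of P₂, a monotone path through both must visit P₁ then P₂; paths through both = C(6, 2)·C(12, 7)·C(9, 8) = 106920. Avoid both = 8436285 − 813960 − 437580 + 106920 = 7291665.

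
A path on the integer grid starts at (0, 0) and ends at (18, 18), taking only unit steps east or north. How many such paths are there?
Number of paths = 9075135300

A monotone lattice path from (0, 0) to (18, 18) consists of 18 east steps and 18 north steps in some order, so it is determined by which 18 of the 36 steps are east. The count is C(36, 18) = 9075135300.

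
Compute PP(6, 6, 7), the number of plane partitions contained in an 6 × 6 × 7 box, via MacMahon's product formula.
PP(6, 6, 7) = 29706808370096

Evaluate the triple product over i = 1..6, j = 1..6, k = 1..7. The factors are (2/1) · (3/2) · (4/3) · (5/4) · (6/5) · (7/6) · (8/7) · (3/2) · … (252 factors total). The numerators and denominators telescope so the product is an integer; carrying out the multiplication exactly gives PP(6, 6, 7) = 29706808370096.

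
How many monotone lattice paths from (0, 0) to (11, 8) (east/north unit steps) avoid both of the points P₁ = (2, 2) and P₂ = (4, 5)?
Number of paths = 37632

Inclusion–exclusion. Total paths: C(19, 11) = 75582. Through P₁: C(4, 2)·C(15, 9) = 30030. Through P₂: C(9, 4)·C(10, 7) = 15120. Since P₁ is strictly southwest of P₂, a monotone path through both must visit P₁ then P₂; paths through both = C(4, 2)·C(5, 2)·C(10, 7) = 7200. Avoid both = 75582 − 30030 − 15120 + 7200 = 37632.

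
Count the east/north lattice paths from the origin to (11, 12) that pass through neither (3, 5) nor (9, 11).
Number of paths = 643070

Inclusion–exclusion. Total paths: C(23, 11) = 1352078. Through P₁: C(8, 3)·C(15, 8) = 360360. Through P₂: C(20, 9)·C(3, 2) = 503880. Since P₁ is strictly southwest of P₂, a monotone path through both must visit P₁ then P₂; paths through both = C(8, 3)·C(12, 6)·C(3, 2) = 155232. Avoid both = 1352078 − 360360 − 503880 + 155232 = 643070.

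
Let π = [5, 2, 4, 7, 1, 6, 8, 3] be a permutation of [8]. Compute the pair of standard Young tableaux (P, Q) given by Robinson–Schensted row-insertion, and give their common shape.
P = [1, 3, 6, 8] / [2, 4] / [5, 7];  Q = [1, 3, 4, 7] / [2, 6] / [5, 8];  common shape = (4, 2, 2)

Row-insert the values π_1, π_2, … into P one at a time, bumping the leftmost entry strictly greater than the inserted value down to the next row. The recording tableau Q records, in position (i, j), the step at which that cell was added to P.
  Insert 5 (step 1): P = [5];  Q = [1]
  Insert 2 (step 2): P = [2] / [5];  Q = [1] / [2]
  Insert 4 (step 3): P = [2, 4] / [5];  Q = [1, 3] / [2]
  Insert 7 (step 4): P = [2, 4, 7] / [5];  Q = [1, 3, 4] / [2]
  Insert 1 (step 5): P = [1, 4, 7] / [2] / [5];  Q = [1, 3, 4] / [2] / [5]
  Insert 6 (step 6): P = [1, 4, 6] / [2, 7] / [5];  Q = [1, 3, 4] / [2, 6] / [5]
  Insert 8 (step 7): P = [1, 4, 6, 8] / [2, 7] / [5];  Q = [1, 3, 4, 7] / [2, 6] / [5]
  Insert 3 (step 8): P = [1, 3, 6, 8] / [2, 4] / [5, 7];  Q = [1, 3, 4, 7] / [2, 6] / [5, 8]
Final shape: (4, 2, 2).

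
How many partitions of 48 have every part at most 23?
p(48, parts ≤ 23) = 139935

Use the recurrence p(n, m) = p(n, m−1) + p(n−m, m): either the largest part is < m (count p(n, m−1)) or the largest part is exactly m (remove one copy of m, count p(n−m, m)). With p(0, ·) = 1 this gives p(48, parts ≤ 23) = 139935. (By conjugating Young diagrams, this also counts partitions of 48 into at most 23 parts.)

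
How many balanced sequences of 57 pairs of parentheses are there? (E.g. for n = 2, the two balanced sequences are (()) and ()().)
C_57 = 26700952856774851904245220912664

These balanced parentheses are counted by the Catalan number C_n = (1/(n + 1)) · C(2n, n). For n = 57: C_57 = (1/58) · C(114, 57) = 1548655265692941410446222812934512/58 = 26700952856774851904245220912664.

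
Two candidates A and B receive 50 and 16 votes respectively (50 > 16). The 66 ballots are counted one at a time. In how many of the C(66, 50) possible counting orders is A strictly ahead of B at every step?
Strict-lead orderings = 440671237120764

Total orderings of the 66 votes with 50 for A: C(66, 50) = 855420636763836. By the Bertrand ballot formula (Cycle Lemma / reflection principle), the number of orderings in which A is strictly ahead of B throughout is (p − q)/(p + q) · C(p + q, p) = (50 − 16)/(50 + 16) · 855420636763836 = 440671237120764.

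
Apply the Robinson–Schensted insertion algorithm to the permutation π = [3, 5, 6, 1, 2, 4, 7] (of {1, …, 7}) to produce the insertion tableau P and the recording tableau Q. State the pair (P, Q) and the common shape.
P = [1, 2, 4, 7] / [3, 5, 6];  Q = [1, 2, 3, 7] / [4, 5, 6];  common shape = (4, 3)

Row-insert the values π_1, π_2, … into P one at a time, bumping the leftmost entry strictly greater than the inserted value down to the next row. The recording tableau Q records, in position (i, j), the step at which that cell was added to P.
  Insert 3 (step 1): P = [3];  Q = [1]
  Insert 5 (step 2): P = [3, 5];  Q = [1, 2]
  Insert 6 (step 3): P = [3, 5, 6];  Q = [1, 2, 3]
  Insert 1 (step 4): P = [1, 5, 6] / [3];  Q = [1, 2, 3] / [4]
  Insert 2 (step 5): P = [1, 2, 6] / [3, 5];  Q = [1, 2, 3] / [4, 5]
  Insert 4 (step 6): P = [1, 2, 4] / [3, 5, 6];  Q = [1, 2, 3] / [4, 5, 6]
  Insert 7 (step 7): P = [1, 2, 4, 7] / [3, 5, 6];  Q = [1, 2, 3, 7] / [4, 5, 6]
Final shape: (4, 3).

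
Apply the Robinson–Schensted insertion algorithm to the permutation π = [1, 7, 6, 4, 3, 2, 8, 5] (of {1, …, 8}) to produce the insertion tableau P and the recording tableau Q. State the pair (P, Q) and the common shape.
P = [1, 2, 5] / [3, 8] / [4] / [6] / [7];  Q = [1, 2, 7] / [3, 8] / [4] / [5] / [6];  common shape = (3, 2, 1, 1, 1)

Row-insert the values π_1, π_2, … into P one at a time, bumping the leftmost entry strictly greater than the inserted value down to the next row. The recording tableau Q records, in position (i, j), the step at which that cell was added to P.
  Insert 1 (step 1): P = [1];  Q = [1]
  Insert 7 (step 2): P = [1, 7];  Q = [1, 2]
  Insert 6 (step 3): P = [1, 6] / [7];  Q = [1, 2] / [3]
  Insert 4 (step 4): P = [1, 4] / [6] / [7];  Q = [1, 2] / [3] / [4]
  Insert 3 (step 5): P = [1, 3] / [4] / [6] / [7];  Q = [1, 2] / [3] / [4] / [5]
  Insert 2 (step 6): P = [1, 2] / [3] / [4] / [6] / [7];  Q = [1, 2] / [3] / [4] / [5] / [6]
  Insert 8 (step 7): P = [1, 2, 8] / [3] / [4] / [6] / [7];  Q = [1, 2, 7] / [3] / [4] / [5] / [6]
  Insert 5 (step 8): P = [1, 2, 5] / [3, 8] / [4] / [6] / [7];  Q = [1, 2, 7] / [3, 8] / [4] / [5] / [6]
Final shape: (3, 2, 1, 1, 1).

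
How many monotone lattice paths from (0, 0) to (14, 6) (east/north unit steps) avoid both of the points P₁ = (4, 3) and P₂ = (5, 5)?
Number of paths = 27280

Inclusion–exclusion. Total paths: C(20, 14) = 38760. Through P₁: C(7, 4)·C(13, 10) = 10010. Through P₂: C(10, 5)·C(10, 9) = 2520. Since P₁ is strictly southwest of P₂, a monotone path through both must visit P₁ then P₂; paths through both = C(7, 4)·C(3, 1)·C(10, 9) = 1050. Avoid both = 38760 − 10010 − 2520 + 1050 = 27280.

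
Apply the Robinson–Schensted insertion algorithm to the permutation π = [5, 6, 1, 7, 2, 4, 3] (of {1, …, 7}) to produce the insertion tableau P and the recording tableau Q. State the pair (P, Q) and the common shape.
P = [1, 2, 3] / [4, 6, 7] / [5];  Q = [1, 2, 4] / [3, 5, 6] / [7];  common shape = (3, 3, 1)

Row-insert the values π_1, π_2, … into P one at a time, bumping the leftmost entry strictly greater than the inserted value down to the next row. The recording tableau Q records, in position (i, j), the step at which that cell was added to P.
  Insert 5 (step 1): P = [5];  Q = [1]
  Insert 6 (step 2): P = [5, 6];  Q = [1, 2]
  Insert 1 (step 3): P = [1, 6] / [5];  Q = [1, 2] / [3]
  Insert 7 (step 4): P = [1, 6, 7] / [5];  Q = [1, 2, 4] / [3]
  Insert 2 (step 5): P = [1, 2, 7] / [5, 6];  Q = [1, 2, 4] / [3, 5]
  Insert 4 (step 6): P = [1, 2, 4] / [5, 6, 7];  Q = [1, 2, 4] / [3, 5, 6]
  Insert 3 (step 7): P = [1, 2, 3] / [4, 6, 7] / [5];  Q = [1, 2, 4] / [3, 5, 6] / [7]
Final shape: (3, 3, 1).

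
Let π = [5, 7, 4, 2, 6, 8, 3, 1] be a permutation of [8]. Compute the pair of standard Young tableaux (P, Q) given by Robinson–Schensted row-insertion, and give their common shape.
P = [1, 3, 8] / [2, 6] / [4, 7] / [5];  Q = [1, 2, 6] / [3, 5] / [4, 7] / [8];  common shape = (3, 2, 2, 1)

Row-insert the values π_1, π_2, … into P one at a time, bumping the leftmost entry strictly greater than the inserted value down to the next row. The recording tableau Q records, in position (i, j), the step at which that cell was added to P.
  Insert 5 (step 1): P = [5];  Q = [1]
  Insert 7 (step 2): P = [5, 7];  Q = [1, 2]
  Insert 4 (step 3): P = [4, 7] / [5];  Q = [1, 2] / [3]
  Insert 2 (step 4): P = [2, 7] / [4] / [5];  Q = [1, 2] / [3] / [4]
  Insert 6 (step 5): P = [2, 6] / [4, 7] / [5];  Q = [1, 2] / [3, 5] / [4]
  Insert 8 (step 6): P = [2, 6, 8] / [4, 7] / [5];  Q = [1, 2, 6] / [3, 5] / [4]
  Insert 3 (step 7): P = [2, 3, 8] / [4, 6] / [5, 7];  Q = [1, 2, 6] / [3, 5] / [4, 7]
  Insert 1 (step 8): P = [1, 3, 8] / [2, 6] / [4, 7] / [5];  Q = [1, 2, 6] / [3, 5] / [4, 7] / [8]
Final shape: (3, 2, 2, 1).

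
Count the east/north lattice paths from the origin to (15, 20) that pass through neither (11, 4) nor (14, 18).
Number of paths = 1829807535

Inclusion–exclusion. Total paths: C(35, 15) = 3247943160. Through P₁: C(15, 11)·C(20, 4) = 6613425. Through P₂: C(32, 14)·C(3, 1) = 1414306800. Since P₁ is strictly southwest of P₂, a monotone path through both must visit P₁ then P₂; paths through both = C(15, 11)·C(17, 3)·C(3, 1) = 2784600. Avoid both = 3247943160 − 6613425 − 1414306800 + 2784600 = 1829807535.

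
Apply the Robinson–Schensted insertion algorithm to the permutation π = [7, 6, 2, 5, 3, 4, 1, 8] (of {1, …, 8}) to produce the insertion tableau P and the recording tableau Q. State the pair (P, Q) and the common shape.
P = [1, 3, 4, 8] / [2] / [5] / [6] / [7];  Q = [1, 4, 6, 8] / [2] / [3] / [5] / [7];  common shape = (4, 1, 1, 1, 1)

Row-insert the values π_1, π_2, … into P one at a time, bumping the leftmost entry strictly greater than the inserted value down to the next row. The recording tableau Q records, in position (i, j), the step at which that cell was added to P.
  Insert 7 (step 1): P = [7];  Q = [1]
  Insert 6 (step 2): P = [6] / [7];  Q = [1] / [2]
  Insert 2 (step 3): P = [2] / [6] / [7];  Q = [1] / [2] / [3]
  Insert 5 (step 4): P = [2, 5] / [6] / [7];  Q = [1, 4] / [2] / [3]
  Insert 3 (step 5): P = [2, 3] / [5] / [6] / [7];  Q = [1, 4] / [2] / [3] / [5]
  Insert 4 (step 6): P = [2, 3, 4] / [5] / [6] / [7];  Q = [1, 4, 6] / [2] / [3] / [5]
  Insert 1 (step 7): P = [1, 3, 4] / [2] / [5] / [6] / [7];  Q = [1, 4, 6] / [2] / [3] / [5] / [7]
  Insert 8 (step 8): P = [1, 3, 4, 8] / [2] / [5] / [6] / [7];  Q = [1, 4, 6, 8] / [2] / [3] / [5] / [7]
Final shape: (4, 1, 1, 1, 1).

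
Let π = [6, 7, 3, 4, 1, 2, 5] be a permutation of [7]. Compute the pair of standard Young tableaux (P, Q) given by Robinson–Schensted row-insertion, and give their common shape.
P = [1, 2, 5] / [3, 4] / [6, 7];  Q = [1, 2, 7] / [3, 4] / [5, 6];  common shape = (3, 2, 2)

Row-insert the values π_1, π_2, … into P one at a time, bumping the leftmost entry strictly greater than the inserted value down to the next row. The recording tableau Q records, in position (i, j), the step at which that cell was added to P.
  Insert 6 (step 1): P = [6];  Q = [1]
  Insert 7 (step 2): P = [6, 7];  Q = [1, 2]
  Insert 3 (step 3): P = [3, 7] / [6];  Q = [1, 2] / [3]
  Insert 4 (step 4): P = [3, 4] / [6, 7];  Q = [1, 2] / [3, 4]
  Insert 1 (step 5): P = [1, 4] / [3, 7] / [6];  Q = [1, 2] / [3, 4] / [5]
  Insert 2 (step 6): P = [1, 2] / [3, 4] / [6, 7];  Q = [1, 2] / [3, 4] / [5, 6]
  Insert 5 (step 7): P = [1, 2, 5] / [3, 4] / [6, 7];  Q = [1, 2, 7] / [3, 4] / [5, 6]
Final shape: (3, 2, 2).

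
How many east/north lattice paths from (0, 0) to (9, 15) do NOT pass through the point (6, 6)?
Number of paths = 1104224

Total paths from (0, 0) to (9, 15): C(24, 9) = 1307504. Paths through (6, 6): (paths (0, 0) → (6, 6)) × (paths (6, 6) → (9, 15)) = C(12, 6) · C(12, 3) = 924 · 220 = 203280. Avoidance count = 1307504 − 203280 = 1104224.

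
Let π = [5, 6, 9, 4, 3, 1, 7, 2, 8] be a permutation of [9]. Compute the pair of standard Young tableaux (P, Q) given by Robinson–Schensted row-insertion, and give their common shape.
P = [1, 2, 7, 8] / [3, 6] / [4, 9] / [5];  Q = [1, 2, 3, 9] / [4, 7] / [5, 8] / [6];  common shape = (4, 2, 2, 1)

Row-insert the values π_1, π_2, … into P one at a time, bumping the leftmost entry strictly greater than the inserted value down to the next row. The recording tableau Q records, in position (i, j), the step at which that cell was added to P.
  Insert 5 (step 1): P = [5];  Q = [1]
  Insert 6 (step 2): P = [5, 6];  Q = [1, 2]
  Insert 9 (step 3): P = [5, 6, 9];  Q = [1, 2, 3]
  Insert 4 (step 4): P = [4, 6, 9] / [5];  Q = [1, 2, 3] / [4]
  Insert 3 (step 5): P = [3, 6, 9] / [4] / [5];  Q = [1, 2, 3] / [4] / [5]
  Insert 1 (step 6): P = [1, 6, 9] / [3] / [4] / [5];  Q = [1, 2, 3] / [4] / [5] / [6]
  Insert 7 (step 7): P = [1, 6, 7] / [3, 9] / [4] / [5];  Q = [1, 2, 3] / [4, 7] / [5] / [6]
  Insert 2 (step 8): P = [1, 2, 7] / [3, 6] / [4, 9] / [5];  Q = [1, 2, 3] / [4, 7] / [5, 8] / [6]
  Insert 8 (step 9): P = [1, 2, 7, 8] / [3, 6] / [4, 9] / [5];  Q = [1, 2, 3, 9] / [4, 7] / [5, 8] / [6]
Final shape: (4, 2, 2, 1).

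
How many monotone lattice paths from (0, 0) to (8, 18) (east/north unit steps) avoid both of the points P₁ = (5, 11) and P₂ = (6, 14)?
Number of paths = 718795

Inclusion–exclusion. Total paths: C(26, 8) = 1562275. Through P₁: C(16, 5)·C(10, 3) = 524160. Through P₂: C(20, 6)·C(6, 2) = 581400. Since P₁ is strictly southwest of P₂, a monotone path through both must visit P₁ then P₂; paths through both = C(16, 5)·C(4, 1)·C(6, 2) = 262080. Avoid both = 1562275 − 524160 − 581400 + 262080 = 718795.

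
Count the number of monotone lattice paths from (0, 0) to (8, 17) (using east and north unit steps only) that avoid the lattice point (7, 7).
Number of paths = 1043823

Total paths from (0, 0) to (8, 17): C(25, 8) = 1081575. Paths through (7, 7): (paths (0, 0) → (7, 7)) × (paths (7, 7) → (8, 17)) = C(14, 7) · C(11, 1) = 3432 · 11 = 37752. Avoidance count = 1081575 − 37752 = 1043823.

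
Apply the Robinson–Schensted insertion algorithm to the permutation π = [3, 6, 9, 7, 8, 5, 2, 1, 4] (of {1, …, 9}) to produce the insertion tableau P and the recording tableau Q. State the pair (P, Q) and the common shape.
P = [1, 4, 7, 8] / [2, 5] / [3] / [6] / [9];  Q = [1, 2, 3, 5] / [4, 9] / [6] / [7] / [8];  common shape = (4, 2, 1, 1, 1)

Row-insert the values π_1, π_2, … into P one at a time, bumping the leftmost entry strictly greater than the inserted value down to the next row. The recording tableau Q records, in position (i, j), the step at which that cell was added to P.
  Insert 3 (step 1): P = [3];  Q = [1]
  Insert 6 (step 2): P = [3, 6];  Q = [1, 2]
  Insert 9 (step 3): P = [3, 6, 9];  Q = [1, 2, 3]
  Insert 7 (step 4): P = [3, 6, 7] / [9];  Q = [1, 2, 3] / [4]
  Insert 8 (step 5): P = [3, 6, 7, 8] / [9];  Q = [1, 2, 3, 5] / [4]
  Insert 5 (step 6): P = [3, 5, 7, 8] / [6] / [9];  Q = [1, 2, 3, 5] / [4] / [6]
  Insert 2 (step 7): P = [2, 5, 7, 8] / [3] / [6] / [9];  Q = [1, 2, 3, 5] / [4] / [6] / [7]
  Insert 1 (step 8): P = [1, 5, 7, 8] / [2] / [3] / [6] / [9];  Q = [1, 2, 3, 5] / [4] / [6] / [7] / [8]
  Insert 4 (step 9): P = [1, 4, 7, 8] / [2, 5] / [3] / [6] / [9];  Q = [1, 2, 3, 5] / [4, 9] / [6] / [7] / [8]
Final shape: (4, 2, 1, 1, 1).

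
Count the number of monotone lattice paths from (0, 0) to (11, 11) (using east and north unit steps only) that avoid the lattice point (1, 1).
Number of paths = 335920

Total paths from (0, 0) to (11, 11): C(22, 11) = 705432. Paths through (1, 1): (paths (0, 0) → (1, 1)) × (paths (1, 1) → (11, 11)) = C(2, 1) · C(20, 10) = 2 · 184756 = 369512. Avoidance count = 705432 − 369512 = 335920.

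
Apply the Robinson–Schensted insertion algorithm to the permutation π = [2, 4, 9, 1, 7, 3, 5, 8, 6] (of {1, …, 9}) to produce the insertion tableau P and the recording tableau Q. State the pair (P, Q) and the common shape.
P = [1, 3, 5, 6] / [2, 4, 7, 8] / [9];  Q = [1, 2, 3, 8] / [4, 5, 7, 9] / [6];  common shape = (4, 4, 1)

Row-insert the values π_1, π_2, … into P one at a time, bumping the leftmost entry strictly greater than the inserted value down to the next row. The recording tableau Q records, in position (i, j), the step at which that cell was added to P.
  Insert 2 (step 1): P = [2];  Q = [1]
  Insert 4 (step 2): P = [2, 4];  Q = [1, 2]
  Insert 9 (step 3): P = [2, 4, 9];  Q = [1, 2, 3]
  Insert 1 (step 4): P = [1, 4, 9] / [2];  Q = [1, 2, 3] / [4]
  Insert 7 (step 5): P = [1, 4, 7] / [2, 9];  Q = [1, 2, 3] / [4, 5]
  Insert 3 (step 6): P = [1, 3, 7] / [2, 4] / [9];  Q = [1, 2, 3] / [4, 5] / [6]
  Insert 5 (step 7): P = [1, 3, 5] / [2, 4, 7] / [9];  Q = [1, 2, 3] / [4, 5, 7] / [6]
  Insert 8 (step 8): P = [1, 3, 5, 8] / [2, 4, 7] / [9];  Q = [1, 2, 3, 8] / [4, 5, 7] / [6]
  Insert 6 (step 9): P = [1, 3, 5, 6] / [2, 4, 7, 8] / [9];  Q = [1, 2, 3, 8] / [4, 5, 7, 9] / [6]
Final shape: (4, 4, 1).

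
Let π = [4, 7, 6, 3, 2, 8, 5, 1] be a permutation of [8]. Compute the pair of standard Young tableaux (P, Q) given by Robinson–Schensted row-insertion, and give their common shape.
P = [1, 5, 8] / [2, 6] / [3] / [4] / [7];  Q = [1, 2, 6] / [3, 7] / [4] / [5] / [8];  common shape = (3, 2, 1, 1, 1)

Row-insert the values π_1, π_2, … into P one at a time, bumping the leftmost entry strictly greater than the inserted value down to the next row. The recording tableau Q records, in position (i, j), the step at which that cell was added to P.
  Insert 4 (step 1): P = [4];  Q = [1]
  Insert 7 (step 2): P = [4, 7];  Q = [1, 2]
  Insert 6 (step 3): P = [4, 6] / [7];  Q = [1, 2] / [3]
  Insert 3 (step 4): P = [3, 6] / [4] / [7];  Q = [1, 2] / [3] / [4]
  Insert 2 (step 5): P = [2, 6] / [3] / [4] / [7];  Q = [1, 2] / [3] / [4] / [5]
  Insert 8 (step 6): P = [2, 6, 8] / [3] / [4] / [7];  Q = [1, 2, 6] / [3] / [4] / [5]
  Insert 5 (step 7): P = [2, 5, 8] / [3, 6] / [4] / [7];  Q = [1, 2, 6] / [3, 7] / [4] / [5]
  Insert 1 (step 8): P = [1, 5, 8] / [2, 6] / [3] / [4] / [7];  Q = [1, 2, 6] / [3, 7] / [4] / [5] / [8]
Final shape: (3, 2, 1, 1, 1).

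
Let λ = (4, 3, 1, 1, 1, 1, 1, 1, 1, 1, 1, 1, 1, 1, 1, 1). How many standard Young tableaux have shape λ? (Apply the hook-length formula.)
# SYT of shape (4, 3, 1, 1, 1, 1, 1, 1, 1, 1, 1, 1, 1, 1, 1, 1) = 75600

Hook-length formula: f^λ = n! / Π hook(c), product over all cells c of the Young diagram. For λ = (4, 3, 1, 1, 1, 1, 1, 1, 1, 1, 1, 1, 1, 1, 1, 1), n = 21 boxes. Hook lengths by row (left-to-right, top-to-bottom): [19, 4, 3, 1]; [17, 2, 1]; [14]; [13]; [12]; [11]; [10]; [9]; [8]; [7]; [6]; [5]; [4]; [3]; [2]; [1]. Product of hooks = 675806113382400. So f^λ = 21! / 675806113382400 = 51090942171709440000 / 675806113382400 = 75600.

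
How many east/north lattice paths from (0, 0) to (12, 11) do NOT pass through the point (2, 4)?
Number of paths = 1060358

Total paths from (0, 0) to (12, 11): C(23, 12) = 1352078. Paths through (2, 4): (paths (0, 0) → (2, 4)) × (paths (2, 4) → (12, 11)) = C(6, 2) · C(17, 10) = 15 · 19448 = 291720. Avoidance count = 1352078 − 291720 = 1060358.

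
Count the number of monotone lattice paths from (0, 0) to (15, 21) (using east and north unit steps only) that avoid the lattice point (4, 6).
Number of paths = 3945408960

Total paths from (0, 0) to (15, 21): C(36, 15) = 5567902560. Paths through (4, 6): (paths (0, 0) → (4, 6)) × (paths (4, 6) → (15, 21)) = C(10, 4) · C(26, 11) = 210 · 7726160 = 1622493600. Avoidance count = 5567902560 − 1622493600 = 3945408960.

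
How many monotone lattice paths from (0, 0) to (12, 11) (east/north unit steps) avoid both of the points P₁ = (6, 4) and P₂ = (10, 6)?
Number of paths = 889700

Inclusion–exclusion. Total paths: C(23, 12) = 1352078. Through P₁: C(10, 6)·C(13, 6) = 360360. Through P₂: C(16, 10)·C(7, 2) = 168168. Since P₁ is strictly southwest of P₂, a monotone path through both must visit P₁ then P₂; paths through both = C(10, 6)·C(6, 4)·C(7, 2) = 66150. Avoid both = 1352078 − 360360 − 168168 + 66150 = 889700.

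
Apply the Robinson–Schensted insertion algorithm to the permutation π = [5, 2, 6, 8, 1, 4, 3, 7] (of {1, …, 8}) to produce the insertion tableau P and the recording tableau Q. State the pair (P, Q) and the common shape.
P = [1, 3, 7] / [2, 4, 8] / [5, 6];  Q = [1, 3, 4] / [2, 6, 8] / [5, 7];  common shape = (3, 3, 2)

Row-insert the values π_1, π_2, … into P one at a time, bumping the leftmost entry strictly greater than the inserted value down to the next row. The recording tableau Q records, in position (i, j), the step at which that cell was added to P.
  Insert 5 (step 1): P = [5];  Q = [1]
  Insert 2 (step 2): P = [2] / [5];  Q = [1] / [2]
  Insert 6 (step 3): P = [2, 6] / [5];  Q = [1, 3] / [2]
  Insert 8 (step 4): P = [2, 6, 8] / [5];  Q = [1, 3, 4] / [2]
  Insert 1 (step 5): P = [1, 6, 8] / [2] / [5];  Q = [1, 3, 4] / [2] / [5]
  Insert 4 (step 6): P = [1, 4, 8] / [2, 6] / [5];  Q = [1, 3, 4] / [2, 6] / [5]
  Insert 3 (step 7): P = [1, 3, 8] / [2, 4] / [5, 6];  Q = [1, 3, 4] / [2, 6] / [5, 7]
  Insert 7 (step 8): P = [1, 3, 7] / [2, 4, 8] / [5, 6];  Q = [1, 3, 4] / [2, 6, 8] / [5, 7]
Final shape: (3, 3, 2).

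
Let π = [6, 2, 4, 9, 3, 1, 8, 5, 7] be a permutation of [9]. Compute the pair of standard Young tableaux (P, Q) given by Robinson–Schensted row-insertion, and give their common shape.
P = [1, 3, 5, 7] / [2, 8] / [4, 9] / [6];  Q = [1, 3, 4, 9] / [2, 7] / [5, 8] / [6];  common shape = (4, 2, 2, 1)

Row-insert the values π_1, π_2, … into P one at a time, bumping the leftmost entry strictly greater than the inserted value down to the next row. The recording tableau Q records, in position (i, j), the step at which that cell was added to P.
  Insert 6 (step 1): P = [6];  Q = [1]
  Insert 2 (step 2): P = [2] / [6];  Q = [1] / [2]
  Insert 4 (step 3): P = [2, 4] / [6];  Q = [1, 3] / [2]
  Insert 9 (step 4): P = [2, 4, 9] / [6];  Q = [1, 3, 4] / [2]
  Insert 3 (step 5): P = [2, 3, 9] / [4] / [6];  Q = [1, 3, 4] / [2] / [5]
  Insert 1 (step 6): P = [1, 3, 9] / [2] / [4] / [6];  Q = [1, 3, 4] / [2] / [5] / [6]
  Insert 8 (step 7): P = [1, 3, 8] / [2, 9] / [4] / [6];  Q = [1, 3, 4] / [2, 7] / [5] / [6]
  Insert 5 (step 8): P = [1, 3, 5] / [2, 8] / [4, 9] / [6];  Q = [1, 3, 4] / [2, 7] / [5, 8] / [6]
  Insert 7 (step 9): P = [1, 3, 5, 7] / [2, 8] / [4, 9] / [6];  Q = [1, 3, 4, 9] / [2, 7] / [5, 8] / [6]
Final shape: (4, 2, 2, 1).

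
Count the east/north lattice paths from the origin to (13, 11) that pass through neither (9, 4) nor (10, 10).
Number of paths = 1541190

Inclusion–exclusion. Total paths: C(24, 13) = 2496144. Through P₁: C(13, 9)·C(11, 4) = 235950. Through P₂: C(20, 10)·C(4, 3) = 739024. Since P₁ is strictly southwest of P₂, a monotone path through both must visit P₁ then P₂; paths through both = C(13, 9)·C(7, 1)·C(4, 3) = 20020. Avoid both = 2496144 − 235950 − 739024 + 20020 = 1541190.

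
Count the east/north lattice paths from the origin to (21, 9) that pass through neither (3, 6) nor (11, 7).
Number of paths = 12144942

Inclusion–exclusion. Total paths: C(30, 21) = 14307150. Through P₁: C(9, 3)·C(21, 18) = 111720. Through P₂: C(18, 11)·C(12, 10) = 2100384. Since P₁ is strictly southwest of P₂, a monotone path through both must visit P₁ then P₂; paths through both = C(9, 3)·C(9, 8)·C(12, 10) = 49896. Avoid both = 14307150 − 111720 − 2100384 + 49896 = 12144942.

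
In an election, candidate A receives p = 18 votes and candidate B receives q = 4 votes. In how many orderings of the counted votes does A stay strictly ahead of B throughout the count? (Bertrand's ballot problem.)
Strict-lead orderings = 4655

Total orderings of the 22 votes with 18 for A: C(22, 18) = 7315. By the Bertrand ballot formula (Cycle Lemma / reflection principle), the number of orderings in which A is strictly ahead of B throughout is (p − q)/(p + q) · C(p + q, p) = (18 − 4)/(18 + 4) · 7315 = 4655.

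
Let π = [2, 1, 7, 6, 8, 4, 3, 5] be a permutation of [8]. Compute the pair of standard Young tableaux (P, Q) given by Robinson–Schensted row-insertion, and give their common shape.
P = [1, 3, 5] / [2, 4, 8] / [6] / [7];  Q = [1, 3, 5] / [2, 4, 8] / [6] / [7];  common shape = (3, 3, 1, 1)

Row-insert the values π_1, π_2, … into P one at a time, bumping the leftmost entry strictly greater than the inserted value down to the next row. The recording tableau Q records, in position (i, j), the step at which that cell was added to P.
  Insert 2 (step 1): P = [2];  Q = [1]
  Insert 1 (step 2): P = [1] / [2];  Q = [1] / [2]
  Insert 7 (step 3): P = [1, 7] / [2];  Q = [1, 3] / [2]
  Insert 6 (step 4): P = [1, 6] / [2, 7];  Q = [1, 3] / [2, 4]
  Insert 8 (step 5): P = [1, 6, 8] / [2, 7];  Q = [1, 3, 5] / [2, 4]
  Insert 4 (step 6): P = [1, 4, 8] / [2, 6] / [7];  Q = [1, 3, 5] / [2, 4] / [6]
  Insert 3 (step 7): P = [1, 3, 8] / [2, 4] / [6] / [7];  Q = [1, 3, 5] / [2, 4] / [6] / [7]
  Insert 5 (step 8): P = [1, 3, 5] / [2, 4, 8] / [6] / [7];  Q = [1, 3, 5] / [2, 4, 8] / [6] / [7]
Final shape: (3, 3, 1, 1).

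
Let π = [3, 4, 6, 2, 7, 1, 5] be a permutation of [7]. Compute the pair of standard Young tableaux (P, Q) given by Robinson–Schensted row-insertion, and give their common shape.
P = [1, 4, 5, 7] / [2, 6] / [3];  Q = [1, 2, 3, 5] / [4, 7] / [6];  common shape = (4, 2, 1)

Row-insert the values π_1, π_2, … into P one at a time, bumping the leftmost entry strictly greater than the inserted value down to the next row. The recording tableau Q records, in position (i, j), the step at which that cell was added to P.
  Insert 3 (step 1): P = [3];  Q = [1]
  Insert 4 (step 2): P = [3, 4];  Q = [1, 2]
  Insert 6 (step 3): P = [3, 4, 6];  Q = [1, 2, 3]
  Insert 2 (step 4): P = [2, 4, 6] / [3];  Q = [1, 2, 3] / [4]
  Insert 7 (step 5): P = [2, 4, 6, 7] / [3];  Q = [1, 2, 3, 5] / [4]
  Insert 1 (step 6): P = [1, 4, 6, 7] / [2] / [3];  Q = [1, 2, 3, 5] / [4] / [6]
  Insert 5 (step 7): P = [1, 4, 5, 7] / [2, 6] / [3];  Q = [1, 2, 3, 5] / [4, 7] / [6]
Final shape: (4, 2, 1).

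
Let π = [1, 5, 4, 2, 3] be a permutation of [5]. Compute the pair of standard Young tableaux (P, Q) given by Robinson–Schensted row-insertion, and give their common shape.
P = [1, 2, 3] / [4] / [5];  Q = [1, 2, 5] / [3] / [4];  common shape = (3, 1, 1)

Row-insert the values π_1, π_2, … into P one at a time, bumping the leftmost entry strictly greater than the inserted value down to the next row. The recording tableau Q records, in position (i, j), the step at which that cell was added to P.
  Insert 1 (step 1): P = [1];  Q = [1]
  Insert 5 (step 2): P = [1, 5];  Q = [1, 2]
  Insert 4 (step 3): P = [1, 4] / [5];  Q = [1, 2] / [3]
  Insert 2 (step 4): P = [1, 2] / [4] / [5];  Q = [1, 2] / [3] / [4]
  Insert 3 (step 5): P = [1, 2, 3] / [4] / [5];  Q = [1, 2, 5] / [3] / [4]
Final shape: (3, 1, 1).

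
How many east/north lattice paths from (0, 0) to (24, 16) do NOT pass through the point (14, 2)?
Number of paths = 62616750930

Total paths from (0, 0) to (24, 16): C(40, 24) = 62852101650. Paths through (14, 2): (paths (0, 0) → (14, 2)) × (paths (14, 2) → (24, 16)) = C(16, 14) · C(24, 10) = 120 · 1961256 = 235350720. Avoidance count = 62852101650 − 235350720 = 62616750930.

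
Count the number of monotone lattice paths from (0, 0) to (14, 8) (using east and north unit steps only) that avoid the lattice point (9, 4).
Number of paths = 229680

Total paths from (0, 0) to (14, 8): C(22, 14) = 319770. Paths through (9, 4): (paths (0, 0) → (9, 4)) × (paths (9, 4) → (14, 8)) = C(13, 9) · C(9, 5) = 715 · 126 = 90090. Avoidance count = 319770 − 90090 = 229680.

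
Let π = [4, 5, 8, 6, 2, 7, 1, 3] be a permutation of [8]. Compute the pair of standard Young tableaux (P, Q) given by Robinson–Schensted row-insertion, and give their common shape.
P = [1, 3, 6, 7] / [2, 5] / [4] / [8];  Q = [1, 2, 3, 6] / [4, 8] / [5] / [7];  common shape = (4, 2, 1, 1)

Row-insert the values π_1, π_2, … into P one at a time, bumping the leftmost entry strictly greater than the inserted value down to the next row. The recording tableau Q records, in position (i, j), the step at which that cell was added to P.
  Insert 4 (step 1): P = [4];  Q = [1]
  Insert 5 (step 2): P = [4, 5];  Q = [1, 2]
  Insert 8 (step 3): P = [4, 5, 8];  Q = [1, 2, 3]
  Insert 6 (step 4): P = [4, 5, 6] / [8];  Q = [1, 2, 3] / [4]
  Insert 2 (step 5): P = [2, 5, 6] / [4] / [8];  Q = [1, 2, 3] / [4] / [5]
  Insert 7 (step 6): P = [2, 5, 6, 7] / [4] / [8];  Q = [1, 2, 3, 6] / [4] / [5]
  Insert 1 (step 7): P = [1, 5, 6, 7] / [2] / [4] / [8];  Q = [1, 2, 3, 6] / [4] / [5] / [7]
  Insert 3 (step 8): P = [1, 3, 6, 7] / [2, 5] / [4] / [8];  Q = [1, 2, 3, 6] / [4, 8] / [5] / [7]
Final shape: (4, 2, 1, 1).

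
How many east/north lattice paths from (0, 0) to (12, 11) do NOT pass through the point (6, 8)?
Number of paths = 1099826

Total paths from (0, 0) to (12, 11): C(23, 12) = 1352078. Paths through (6, 8): (paths (0, 0) → (6, 8)) × (paths (6, 8) → (12, 11)) = C(14, 6) · C(9, 6) = 3003 · 84 = 252252. Avoidance count = 1352078 − 252252 = 1099826.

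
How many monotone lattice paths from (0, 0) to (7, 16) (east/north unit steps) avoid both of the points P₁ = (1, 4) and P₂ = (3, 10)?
Number of paths = 121677

Inclusion–exclusion. Total paths: C(23, 7) = 245157. Through P₁: C(5, 1)·C(18, 6) = 92820. Through P₂: C(13, 3)·C(10, 4) = 60060. Since P₁ is strictly southwest of P₂, a monotone path through both must visit P₁ then P₂; paths through both = C(5, 1)·C(8, 2)·C(10, 4) = 29400. Avoid both = 245157 − 92820 − 60060 + 29400 = 121677.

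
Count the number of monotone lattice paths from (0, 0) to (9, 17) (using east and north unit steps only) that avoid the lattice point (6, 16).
Number of paths = 2826098

Total paths from (0, 0) to (9, 17): C(26, 9) = 3124550. Paths through (6, 16): (paths (0, 0) → (6, 16)) × (paths (6, 16) → (9, 17)) = C(22, 6) · C(4, 3) = 74613 · 4 = 298452. Avoidance count = 3124550 − 298452 = 2826098.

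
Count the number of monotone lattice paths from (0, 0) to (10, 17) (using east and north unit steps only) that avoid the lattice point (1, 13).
Number of paths = 8426275

Total paths from (0, 0) to (10, 17): C(27, 10) = 8436285. Paths through (1, 13): (paths (0, 0) → (1, 13)) × (paths (1, 13) → (10, 17)) = C(14, 1) · C(13, 9) = 14 · 715 = 10010. Avoidance count = 8436285 − 10010 = 8426275.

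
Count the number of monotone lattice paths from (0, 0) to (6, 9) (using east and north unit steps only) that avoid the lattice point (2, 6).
Number of paths = 4025

Total paths from (0, 0) to (6, 9): C(15, 6) = 5005. Paths through (2, 6): (paths (0, 0) → (2, 6)) × (paths (2, 6) → (6, 9)) = C(8, 2) · C(7, 4) = 28 · 35 = 980. Avoidance count = 5005 − 980 = 4025.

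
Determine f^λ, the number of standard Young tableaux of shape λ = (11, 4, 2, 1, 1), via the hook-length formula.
# SYT of shape (11, 4, 2, 1, 1) = 3325608

Hook-length formula: f^λ = n! / Π hook(c), product over all cells c of the Young diagram. For λ = (11, 4, 2, 1, 1), n = 19 boxes. Hook lengths by row (left-to-right, top-to-bottom): [15, 12, 10, 9, 7, 6, 5, 4, 3, 2, 1]; [7, 4, 2, 1]; [4, 1]; [2]; [1]. Product of hooks = 36578304000. So f^λ = 19! / 36578304000 = 121645100408832000 / 36578304000 = 3325608.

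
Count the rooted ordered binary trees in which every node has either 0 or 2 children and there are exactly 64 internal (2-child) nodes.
C_64 = 368479169875816659479009042713546950

These full binary trees are counted by the Catalan number C_n = (1/(n + 1)) · C(2n, n). For n = 64: C_64 = (1/65) · C(128, 64) = 23951146041928082866135587776380551750/65 = 368479169875816659479009042713546950.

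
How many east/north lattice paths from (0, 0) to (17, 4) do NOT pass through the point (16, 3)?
Number of paths = 4047

Total paths from (0, 0) to (17, 4): C(21, 17) = 5985. Paths through (16, 3): (paths (0, 0) → (16, 3)) × (paths (16, 3) → (17, 4)) = C(19, 16) · C(2, 1) = 969 · 2 = 1938. Avoidance count = 5985 − 1938 = 4047.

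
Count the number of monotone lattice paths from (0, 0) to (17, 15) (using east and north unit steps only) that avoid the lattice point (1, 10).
Number of paths = 565498881

Total paths from (0, 0) to (17, 15): C(32, 17) = 565722720. Paths through (1, 10): (paths (0, 0) → (1, 10)) × (paths (1, 10) → (17, 15)) = C(11, 1) · C(21, 16) = 11 · 20349 = 223839. Avoidance count = 565722720 − 223839 = 565498881.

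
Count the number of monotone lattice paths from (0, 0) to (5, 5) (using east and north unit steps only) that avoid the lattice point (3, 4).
Number of paths = 147

Total paths from (0, 0) to (5, 5): C(10, 5) = 252. Paths through (3, 4): (paths (0, 0) → (3, 4)) × (paths (3, 4) → (5, 5)) = C(7, 3) · C(3, 2) = 35 · 3 = 105. Avoidance count = 252 − 105 = 147.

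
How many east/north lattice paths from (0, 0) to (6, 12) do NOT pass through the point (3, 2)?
Number of paths = 15704

Total paths from (0, 0) to (6, 12): C(18, 6) = 18564. Paths through (3, 2): (paths (0, 0) → (3, 2)) × (paths (3, 2) → (6, 12)) = C(5, 3) · C(13, 3) = 10 · 286 = 2860. Avoidance count = 18564 − 2860 = 15704.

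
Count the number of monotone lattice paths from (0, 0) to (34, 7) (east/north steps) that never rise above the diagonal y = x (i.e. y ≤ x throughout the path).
Number of paths = 17985552

By the reflection principle (André's argument), the number of monotone paths to (34, 7) with n ≤ m that never go above y = x is C(41, 34) − C(41, 35) = 22481940 − 4496388 = 17985552.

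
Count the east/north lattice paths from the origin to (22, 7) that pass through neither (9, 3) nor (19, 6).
Number of paths = 580460

Inclusion–exclusion. Total paths: C(29, 22) = 1560780. Through P₁: C(12, 9)·C(17, 13) = 523600. Through P₂: C(25, 19)·C(4, 3) = 708400. Since P₁ is strictly southwest of P₂, a monotone path through both must visit P₁ then P₂; paths through both = C(12, 9)·C(13, 10)·C(4, 3) = 251680. Avoid both = 1560780 − 523600 − 708400 + 251680 = 580460.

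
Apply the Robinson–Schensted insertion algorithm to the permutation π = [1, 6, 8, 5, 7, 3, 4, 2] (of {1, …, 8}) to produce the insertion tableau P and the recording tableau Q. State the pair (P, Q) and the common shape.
P = [1, 2, 4] / [3, 7] / [5, 8] / [6];  Q = [1, 2, 3] / [4, 5] / [6, 7] / [8];  common shape = (3, 2, 2, 1)

Row-insert the values π_1, π_2, … into P one at a time, bumping the leftmost entry strictly greater than the inserted value down to the next row. The recording tableau Q records, in position (i, j), the step at which that cell was added to P.
  Insert 1 (step 1): P = [1];  Q = [1]
  Insert 6 (step 2): P = [1, 6];  Q = [1, 2]
  Insert 8 (step 3): P = [1, 6, 8];  Q = [1, 2, 3]
  Insert 5 (step 4): P = [1, 5, 8] / [6];  Q = [1, 2, 3] / [4]
  Insert 7 (step 5): P = [1, 5, 7] / [6, 8];  Q = [1, 2, 3] / [4, 5]
  Insert 3 (step 6): P = [1, 3, 7] / [5, 8] / [6];  Q = [1, 2, 3] / [4, 5] / [6]
  Insert 4 (step 7): P = [1, 3, 4] / [5, 7] / [6, 8];  Q = [1, 2, 3] / [4, 5] / [6, 7]
  Insert 2 (step 8): P = [1, 2, 4] / [3, 7] / [5, 8] / [6];  Q = [1, 2, 3] / [4, 5] / [6, 7] / [8]
Final shape: (3, 2, 2, 1).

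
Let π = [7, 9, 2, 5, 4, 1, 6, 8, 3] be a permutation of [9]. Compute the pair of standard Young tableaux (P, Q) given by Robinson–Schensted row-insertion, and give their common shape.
P = [1, 3, 6, 8] / [2, 4] / [5, 9] / [7];  Q = [1, 2, 7, 8] / [3, 4] / [5, 9] / [6];  common shape = (4, 2, 2, 1)

Row-insert the values π_1, π_2, … into P one at a time, bumping the leftmost entry strictly greater than the inserted value down to the next row. The recording tableau Q records, in position (i, j), the step at which that cell was added to P.
  Insert 7 (step 1): P = [7];  Q = [1]
  Insert 9 (step 2): P = [7, 9];  Q = [1, 2]
  Insert 2 (step 3): P = [2, 9] / [7];  Q = [1, 2] / [3]
  Insert 5 (step 4): P = [2, 5] / [7, 9];  Q = [1, 2] / [3, 4]
  Insert 4 (step 5): P = [2, 4] / [5, 9] / [7];  Q = [1, 2] / [3, 4] / [5]
  Insert 1 (step 6): P = [1, 4] / [2, 9] / [5] / [7];  Q = [1, 2] / [3, 4] / [5] / [6]
  Insert 6 (step 7): P = [1, 4, 6] / [2, 9] / [5] / [7];  Q = [1, 2, 7] / [3, 4] / [5] / [6]
  Insert 8 (step 8): P = [1, 4, 6, 8] / [2, 9] / [5] / [7];  Q = [1, 2, 7, 8] / [3, 4] / [5] / [6]
  Insert 3 (step 9): P = [1, 3, 6, 8] / [2, 4] / [5, 9] / [7];  Q = [1, 2, 7, 8] / [3, 4] / [5, 9] / [6]
Final shape: (4, 2, 2, 1).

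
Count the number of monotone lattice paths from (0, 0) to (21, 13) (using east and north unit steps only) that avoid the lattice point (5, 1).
Number of paths = 745453230

Total paths from (0, 0) to (21, 13): C(34, 21) = 927983760. Paths through (5, 1): (paths (0, 0) → (5, 1)) × (paths (5, 1) → (21, 13)) = C(6, 5) · C(28, 16) = 6 · 30421755 = 182530530. Avoidance count = 927983760 − 182530530 = 745453230.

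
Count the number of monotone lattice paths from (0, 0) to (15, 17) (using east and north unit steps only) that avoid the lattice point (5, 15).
Number of paths = 564699456

Total paths from (0, 0) to (15, 17): C(32, 15) = 565722720. Paths through (5, 15): (paths (0, 0) → (5, 15)) × (paths (5, 15) → (15, 17)) = C(20, 5) · C(12, 10) = 15504 · 66 = 1023264. Avoidance count = 565722720 − 1023264 = 564699456.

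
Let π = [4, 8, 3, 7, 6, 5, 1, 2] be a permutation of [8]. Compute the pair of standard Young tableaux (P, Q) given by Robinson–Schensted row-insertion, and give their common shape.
P = [1, 2] / [3, 5] / [4, 6] / [7] / [8];  Q = [1, 2] / [3, 4] / [5, 8] / [6] / [7];  common shape = (2, 2, 2, 1, 1)

Row-insert the values π_1, π_2, … into P one at a time, bumping the leftmost entry strictly greater than the inserted value down to the next row. The recording tableau Q records, in position (i, j), the step at which that cell was added to P.
  Insert 4 (step 1): P = [4];  Q = [1]
  Insert 8 (step 2): P = [4, 8];  Q = [1, 2]
  Insert 3 (step 3): P = [3, 8] / [4];  Q = [1, 2] / [3]
  Insert 7 (step 4): P = [3, 7] / [4, 8];  Q = [1, 2] / [3, 4]
  Insert 6 (step 5): P = [3, 6] / [4, 7] / [8];  Q = [1, 2] / [3, 4] / [5]
  Insert 5 (step 6): P = [3, 5] / [4, 6] / [7] / [8];  Q = [1, 2] / [3, 4] / [5] / [6]
  Insert 1 (step 7): P = [1, 5] / [3, 6] / [4] / [7] / [8];  Q = [1, 2] / [3, 4] / [5] / [6] / [7]
  Insert 2 (step 8): P = [1, 2] / [3, 5] / [4, 6] / [7] / [8];  Q = [1, 2] / [3, 4] / [5, 8] / [6] / [7]
Final shape: (2, 2, 2, 1, 1).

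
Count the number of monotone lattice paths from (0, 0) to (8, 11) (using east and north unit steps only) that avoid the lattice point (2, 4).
Number of paths = 49842

Total paths from (0, 0) to (8, 11): C(19, 8) = 75582. Paths through (2, 4): (paths (0, 0) → (2, 4)) × (paths (2, 4) → (8, 11)) = C(6, 2) · C(13, 6) = 15 · 1716 = 25740. Avoidance count = 75582 − 25740 = 49842.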